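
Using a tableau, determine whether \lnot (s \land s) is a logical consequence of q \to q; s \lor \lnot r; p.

No

Initial set: {T (q \to q); T (s \lor \lnot r); T p; F \lnot (s \land s)}.
F \lnot (s \land s): α-rule — add T s, T s.
T (q \to q): β-rule — branch into F q  //  T q.
  branch 1 (add F q):
    T (s \lor \lnot r): β-rule — branch into T s  //  T \lnot r.
      branch 1.1 (add T s):
        ○ open, literals {p=T, q=F, s=T}.
      branch 1.2 (add T \lnot r):
        ○ open, literals {p=T, q=F, r=F, s=T}.
  branch 2 (add T q):
    T (s \lor \lnot r): β-rule — branch into T s  //  T \lnot r.
      branch 2.1 (add T s):
        ○ open, literals {p=T, q=T, s=T}.
      branch 2.2 (add T \lnot r):
        ○ open, literals {p=T, q=T, r=F, s=T}.
0 branches closed, 4 open.
An open branch gives a countermodel: p=T, q=F, s=T (unmentioned atoms arbitrary); the premises hold there but the conclusion fails.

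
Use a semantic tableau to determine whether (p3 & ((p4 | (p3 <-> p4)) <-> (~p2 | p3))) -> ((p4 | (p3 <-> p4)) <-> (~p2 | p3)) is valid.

Valid

Assume the negation and expand:
Initial set: {~((p3 & ((p4 | (p3 <-> p4)) <-> (~p2 | p3))) -> ((p4 | (p3 <-> p4)) <-> (~p2 | p3)))}.
~((p3 & ((p4 | (p3 <-> p4)) <-> (~p2 | p3))) -> ((p4 | (p3 <-> p4)) <-> (~p2 | p3))): α-rule — add (p3 & ((p4 | (p3 <-> p4)) <-> (~p2 | p3))), ~((p4 | (p3 <-> p4)) <-> (~p2 | p3)).
(p3 & ((p4 | (p3 <-> p4)) <-> (~p2 | p3))): α-rule — add p3, ((p4 | (p3 <-> p4)) <-> (~p2 | p3)).
~((p4 | (p3 <-> p4)) <-> (~p2 | p3)): β-rule — branch into (p4 | (p3 <-> p4)), ~(~p2 | p3)  //  ~(p4 | (p3 <-> p4)), (~p2 | p3).
  branch 1 (add (p4 | (p3 <-> p4)), ~(~p2 | p3)):
    ~(~p2 | p3): α-rule — add ~~p2, ~p3.
    × closes — contains both p3 and ~p3.
  branch 2 (add ~(p4 | (p3 <-> p4)), (~p2 | p3)):
    ~(p4 | (p3 <-> p4)): α-rule — add ~p4, ~(p3 <-> p4).
    ((p4 | (p3 <-> p4)) <-> (~p2 | p3)): β-rule — branch into (p4 | (p3 <-> p4)), (~p2 | p3)  //  ~(p4 | (p3 <-> p4)), ~(~p2 | p3).
      branch 2.1 (add (p4 | (p3 <-> p4)), (~p2 | p3)):
        (~p2 | p3): β-rule — branch into ~p2  //  p3.
          branch 2.1.1 (add ~p2):
            ~(p3 <-> p4): β-rule — branch into p3, ~p4  //  ~p3, p4.
              branch 2.1.1.1 (add p3, ~p4):
                (p4 | (p3 <-> p4)): β-rule — branch into p4  //  (p3 <-> p4).
                  branch 2.1.1.1.1 (add p4):
                    × closes — contains both p4 and ~p4.
                  branch 2.1.1.1.2 (add (p3 <-> p4)):
                    (~p2 | p3): β-rule — branch into ~p2  //  p3.
                      branch 2.1.1.1.2.1 (add ~p2):
                        (p3 <-> p4): β-rule — branch into p3, p4  //  ~p3, ~p4.
                          branch 2.1.1.1.2.1.1 (add p3, p4):
                            × closes — contains both p4 and ~p4.
                          branch 2.1.1.1.2.1.2 (add ~p3, ~p4):
                            × closes — contains both p3 and ~p3.
                      branch 2.1.1.1.2.2 (add p3):
                        (p3 <-> p4): β-rule — branch into p3, p4  //  ~p3, ~p4.
                          branch 2.1.1.1.2.2.1 (add p3, p4):
                            × closes — contains both p4 and ~p4.
                          branch 2.1.1.1.2.2.2 (add ~p3, ~p4):
                            × closes — contains both p3 and ~p3.
              branch 2.1.1.2 (add ~p3, p4):
                × closes — contains both p3 and ~p3.
          branch 2.1.2 (add p3):
            ~(p3 <-> p4): β-rule — branch into p3, ~p4  //  ~p3, p4.
              branch 2.1.2.1 (add p3, ~p4):
                (p4 | (p3 <-> p4)): β-rule — branch into p4  //  (p3 <-> p4).
                  branch 2.1.2.1.1 (add p4):
                    × closes — contains both p4 and ~p4.
                  branch 2.1.2.1.2 (add (p3 <-> p4)):
                    (~p2 | p3): β-rule — branch into ~p2  //  p3.
                      branch 2.1.2.1.2.1 (add ~p2):
                        (p3 <-> p4): β-rule — branch into p3, p4  //  ~p3, ~p4.
                          branch 2.1.2.1.2.1.1 (add p3, p4):
                            × closes — contains both p4 and ~p4.
                          branch 2.1.2.1.2.1.2 (add ~p3, ~p4):
                            × closes — contains both p3 and ~p3.
                      branch 2.1.2.1.2.2 (add p3):
                        (p3 <-> p4): β-rule — branch into p3, p4  //  ~p3, ~p4.
                          branch 2.1.2.1.2.2.1 (add p3, p4):
                            × closes — contains both p4 and ~p4.
                          branch 2.1.2.1.2.2.2 (add ~p3, ~p4):
                            × closes — contains both p3 and ~p3.
              branch 2.1.2.2 (add ~p3, p4):
                × closes — contains both p3 and ~p3.
      branch 2.2 (add ~(p4 | (p3 <-> p4)), ~(~p2 | p3)):
        ~(p4 | (p3 <-> p4)): α-rule — add ~p4, ~(p3 <-> p4).
        ~(~p2 | p3): α-rule — add ~~p2, ~p3.
        × closes — contains both p3 and ~p3.
All 14 branches close.
Every branch closed, so the negation is unsatisfiable and the formula is valid.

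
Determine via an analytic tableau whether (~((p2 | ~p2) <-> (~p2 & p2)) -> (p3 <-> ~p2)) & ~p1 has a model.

Satisfiable

Initial set: {((~((p2 | ~p2) <-> (~p2 & p2)) -> (p3 <-> ~p2)) & ~p1)}.
((~((p2 | ~p2) <-> (~p2 & p2)) -> (p3 <-> ~p2)) & ~p1): α-rule — add (~((p2 | ~p2) <-> (~p2 & p2)) -> (p3 <-> ~p2)), ~p1.
(~((p2 | ~p2) <-> (~p2 & p2)) -> (p3 <-> ~p2)): β-rule — branch into ~~((p2 | ~p2) <-> (~p2 & p2))  //  (p3 <-> ~p2).
  branch 1 (add ~~((p2 | ~p2) <-> (~p2 & p2))):
    ~~((p2 | ~p2) <-> (~p2 & p2)): β-rule — branch into (p2 | ~p2), (~p2 & p2)  //  ~(p2 | ~p2), ~(~p2 & p2).
      branch 1.1 (add (p2 | ~p2), (~p2 & p2)):
        (~p2 & p2): α-rule — add ~p2, p2.
        × closes — contains both p2 and ~p2.
      branch 1.2 (add ~(p2 | ~p2), ~(~p2 & p2)):
        ~(p2 | ~p2): α-rule — add ~p2, ~~p2.
        × closes — contains both p2 and ~p2.
  branch 2 (add (p3 <-> ~p2)):
    (p3 <-> ~p2): β-rule — branch into p3, ~p2  //  ~p3, ~~p2.
      branch 2.1 (add p3, ~p2):
        ○ open, literals {p1=0, p2=0, p3=1}.
      branch 2.2 (add ~p3, ~~p2):
        ○ open, literals {p1=0, p2=1, p3=0}.
2 branches closed, 2 open.
An open branch gives a satisfying assignment: p1=0, p2=0, p3=1.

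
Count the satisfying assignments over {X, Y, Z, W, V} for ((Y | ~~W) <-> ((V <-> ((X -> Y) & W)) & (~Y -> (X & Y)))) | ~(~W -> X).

Initial set: {(((Y | ~~W) <-> ((V <-> ((X -> Y) & W)) & (~Y -> (X & Y)))) | ~(~W -> X))}.
(((Y | ~~W) <-> ((V <-> ((X -> Y) & W)) & (~Y -> (X & Y)))) | ~(~W -> X)): β-rule — branch into ((Y | ~~W) <-> ((V <-> ((X -> Y) & W)) & (~Y -> (X & Y))))  //  ~(~W -> X).
  branch 1 (add ((Y | ~~W) <-> ((V <-> ((X -> Y) & W)) & (~Y -> (X & Y))))):
    ((Y | ~~W) <-> ((V <-> ((X -> Y) & W)) & (~Y -> (X & Y)))): β-rule — branch into (Y | ~~W), ((V <-> ((X -> Y) & W)) & (~Y -> (X & Y)))  //  ~(Y | ~~W), ~((V <-> ((X -> Y) & W)) & (~Y -> (X & Y))).
      branch 1.1 (add (Y | ~~W), ((V <-> ((X -> Y) & W)) & (~Y -> (X & Y)))):
        ((V <-> ((X -> Y) & W)) & (~Y -> (X & Y))): α-rule — add (V <-> ((X -> Y) & W)), (~Y -> (X & Y)).
        (Y | ~~W): β-rule — branch into Y  //  ~~W.
          branch 1.1.1 (add Y):
            (V <-> ((X -> Y) & W)): β-rule — branch into V, ((X -> Y) & W)  //  ~V, ~((X -> Y) & W).
              branch 1.1.1.1 (add V, ((X -> Y) & W)):
                ((X -> Y) & W): α-rule — add (X -> Y), W.
                (~Y -> (X & Y)): β-rule — branch into ~~Y  //  (X & Y).
                  branch 1.1.1.1.1 (add ~~Y):
                    (X -> Y): β-rule — branch into ~X  //  Y.
                      branch 1.1.1.1.1.1 (add ~X):
                        ○ open, literals {V=T, W=T, X=F, Y=T}.
                      branch 1.1.1.1.1.2 (add Y):
                        ○ open, literals {V=T, W=T, Y=T}.
                  branch 1.1.1.1.2 (add (X & Y)):
                    (X & Y): α-rule — add X, Y.
                    (X -> Y): β-rule — branch into ~X  //  Y.
                      branch 1.1.1.1.2.1 (add ~X):
                        × closes — contains both X and ~X.
                      branch 1.1.1.1.2.2 (add Y):
                        ○ open, literals {V=T, W=T, X=T, Y=T}.
              branch 1.1.1.2 (add ~V, ~((X -> Y) & W)):
                (~Y -> (X & Y)): β-rule — branch into ~~Y  //  (X & Y).
                  branch 1.1.1.2.1 (add ~~Y):
                    ~((X -> Y) & W): β-rule — branch into ~(X -> Y)  //  ~W.
                      branch 1.1.1.2.1.1 (add ~(X -> Y)):
                        ~(X -> Y): α-rule — add X, ~Y.
                        × closes — contains both Y and ~Y.
                      branch 1.1.1.2.1.2 (add ~W):
                        ○ open, literals {V=F, W=F, Y=T}.
                  branch 1.1.1.2.2 (add (X & Y)):
                    (X & Y): α-rule — add X, Y.
                    ~((X -> Y) & W): β-rule — branch into ~(X -> Y)  //  ~W.
                      branch 1.1.1.2.2.1 (add ~(X -> Y)):
                        ~(X -> Y): α-rule — add X, ~Y.
                        × closes — contains both Y and ~Y.
                      branch 1.1.1.2.2.2 (add ~W):
                        ○ open, literals {V=F, W=F, X=T, Y=T}.
          branch 1.1.2 (add ~~W):
            ~~W: drop double negation, giving W.
            (V <-> ((X -> Y) & W)): β-rule — branch into V, ((X -> Y) & W)  //  ~V, ~((X -> Y) & W).
              branch 1.1.2.1 (add V, ((X -> Y) & W)):
                ((X -> Y) & W): α-rule — add (X -> Y), W.
                (~Y -> (X & Y)): β-rule — branch into ~~Y  //  (X & Y).
                  branch 1.1.2.1.1 (add ~~Y):
                    (X -> Y): β-rule — branch into ~X  //  Y.
                      branch 1.1.2.1.1.1 (add ~X):
                        ○ open, literals {V=T, W=T, X=F, Y=T}.
                      branch 1.1.2.1.1.2 (add Y):
                        ○ open, literals {V=T, W=T, Y=T}.
                  branch 1.1.2.1.2 (add (X & Y)):
                    (X & Y): α-rule — add X, Y.
                    (X -> Y): β-rule — branch into ~X  //  Y.
                      branch 1.1.2.1.2.1 (add ~X):
                        × closes — contains both X and ~X.
                      branch 1.1.2.1.2.2 (add Y):
                        ○ open, literals {V=T, W=T, X=T, Y=T}.
              branch 1.1.2.2 (add ~V, ~((X -> Y) & W)):
                (~Y -> (X & Y)): β-rule — branch into ~~Y  //  (X & Y).
                  branch 1.1.2.2.1 (add ~~Y):
                    ~((X -> Y) & W): β-rule — branch into ~(X -> Y)  //  ~W.
                      branch 1.1.2.2.1.1 (add ~(X -> Y)):
                        ~(X -> Y): α-rule — add X, ~Y.
                        × closes — contains both Y and ~Y.
                      branch 1.1.2.2.1.2 (add ~W):
                        × closes — contains both W and ~W.
                  branch 1.1.2.2.2 (add (X & Y)):
                    (X & Y): α-rule — add X, Y.
                    ~((X -> Y) & W): β-rule — branch into ~(X -> Y)  //  ~W.
                      branch 1.1.2.2.2.1 (add ~(X -> Y)):
                        ~(X -> Y): α-rule — add X, ~Y.
                        × closes — contains both Y and ~Y.
                      branch 1.1.2.2.2.2 (add ~W):
                        × closes — contains both W and ~W.
      branch 1.2 (add ~(Y | ~~W), ~((V <-> ((X -> Y) & W)) & (~Y -> (X & Y)))):
        ~(Y | ~~W): α-rule — add ~Y, ~~~W.
        ~~~W: drop double negation, giving ~W.
        ~((V <-> ((X -> Y) & W)) & (~Y -> (X & Y))): β-rule — branch into ~(V <-> ((X -> Y) & W))  //  ~(~Y -> (X & Y)).
          branch 1.2.1 (add ~(V <-> ((X -> Y) & W))):
            ~(V <-> ((X -> Y) & W)): β-rule — branch into V, ~((X -> Y) & W)  //  ~V, ((X -> Y) & W).
              branch 1.2.1.1 (add V, ~((X -> Y) & W)):
                ~((X -> Y) & W): β-rule — branch into ~(X -> Y)  //  ~W.
                  branch 1.2.1.1.1 (add ~(X -> Y)):
                    ~(X -> Y): α-rule — add X, ~Y.
                    ○ open, literals {V=T, W=F, X=T, Y=F}.
                  branch 1.2.1.1.2 (add ~W):
                    ○ open, literals {V=T, W=F, Y=F}.
              branch 1.2.1.2 (add ~V, ((X -> Y) & W)):
                ((X -> Y) & W): α-rule — add (X -> Y), W.
                × closes — contains both W and ~W.
          branch 1.2.2 (add ~(~Y -> (X & Y))):
            ~(~Y -> (X & Y)): α-rule — add ~Y, ~(X & Y).
            ~(X & Y): β-rule — branch into ~X  //  ~Y.
              branch 1.2.2.1 (add ~X):
                ○ open, literals {W=F, X=F, Y=F}.
              branch 1.2.2.2 (add ~Y):
                ○ open, literals {W=F, Y=F}.
  branch 2 (add ~(~W -> X)):
    ~(~W -> X): α-rule — add ~W, ~X.
    ○ open, literals {W=F, X=F}.
9 branches closed, 13 open.
Each open branch fixes some atoms; the unmentioned ones are free. Counting distinct full assignments: branch {V=T, W=T, X=F, Y=T} (Z) contributes 2 new; branch {V=T, W=T, Y=T} (X, Z) contributes 2 new; branch {V=T, W=T, X=T, Y=T} (Z) contributes 0 new; branch {V=F, W=F, Y=T} (X, Z) contributes 4 new; branch {V=F, W=F, X=T, Y=T} (Z) contributes 0 new; branch {V=T, W=T, X=F, Y=T} (Z) contributes 0 new; branch {V=T, W=T, Y=T} (X, Z) contributes 0 new; branch {V=T, W=T, X=T, Y=T} (Z) contributes 0 new; branch {V=T, W=F, X=T, Y=F} (Z) contributes 2 new; branch {V=T, W=F, Y=F} (X, Z) contributes 2 new; branch {W=F, X=F, Y=F} (Z, V) contributes 2 new; branch {W=F, Y=F} (X, Z, V) contributes 2 new; branch {W=F, X=F} (Y, Z, V) contributes 2 new. Total: 18.

18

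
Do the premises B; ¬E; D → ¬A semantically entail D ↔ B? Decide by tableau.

Initial set: {B; ¬E; (D → ¬A); ¬(D ↔ B)}.
(D → ¬A): β-rule — branch into ¬D  //  ¬A.
  branch 1 (add ¬D):
    ¬(D ↔ B): β-rule — branch into D, ¬B  //  ¬D, B.
      branch 1.1 (add D, ¬B):
        × closes — contains both D and ¬D.
      branch 1.2 (add ¬D, B):
        ○ open, literals {B=T, D=F, E=F}.
  branch 2 (add ¬A):
    ¬(D ↔ B): β-rule — branch into D, ¬B  //  ¬D, B.
      branch 2.1 (add D, ¬B):
        × closes — contains both B and ¬B.
      branch 2.2 (add ¬D, B):
        ○ open, literals {A=F, B=T, D=F, E=F}.
2 branches closed, 2 open.
An open branch gives a countermodel: B=T, D=F, E=F (unmentioned atoms arbitrary); the premises hold there but the conclusion fails.

No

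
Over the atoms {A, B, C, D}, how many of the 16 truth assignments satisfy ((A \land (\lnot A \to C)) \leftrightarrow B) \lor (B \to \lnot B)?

12

Initial set: {(((A \land (\lnot A \to C)) \leftrightarrow B) \lor (B \to \lnot B))}.
(((A \land (\lnot A \to C)) \leftrightarrow B) \lor (B \to \lnot B)): β-rule — branch into ((A \land (\lnot A \to C)) \leftrightarrow B)  //  (B \to \lnot B).
  branch 1 (add ((A \land (\lnot A \to C)) \leftrightarrow B)):
    ((A \land (\lnot A \to C)) \leftrightarrow B): β-rule — branch into (A \land (\lnot A \to C)), B  //  \lnot (A \land (\lnot A \to C)), \lnot B.
      branch 1.1 (add (A \land (\lnot A \to C)), B):
        (A \land (\lnot A \to C)): α-rule — add A, (\lnot A \to C).
        (\lnot A \to C): β-rule — branch into \lnot \lnot A  //  C.
          branch 1.1.1 (add \lnot \lnot A):
            ○ open, literals {A=T, B=T}.
          branch 1.1.2 (add C):
            ○ open, literals {A=T, B=T, C=T}.
      branch 1.2 (add \lnot (A \land (\lnot A \to C)), \lnot B):
        \lnot (A \land (\lnot A \to C)): β-rule — branch into \lnot A  //  \lnot (\lnot A \to C).
          branch 1.2.1 (add \lnot A):
            ○ open, literals {A=F, B=F}.
          branch 1.2.2 (add \lnot (\lnot A \to C)):
            \lnot (\lnot A \to C): α-rule — add \lnot A, \lnot C.
            ○ open, literals {A=F, B=F, C=F}.
  branch 2 (add (B \to \lnot B)):
    (B \to \lnot B): β-rule — branch into \lnot B  //  \lnot B.
      branch 2.1 (add \lnot B):
        ○ open, literals {B=F}.
      branch 2.2 (add \lnot B):
        ○ open, literals {B=F}.
0 branches closed, 6 open.
Each open branch fixes some atoms; the unmentioned ones are free. Counting distinct full assignments: branch {A=T, B=T} (C, D) contributes 4 new; branch {A=T, B=T, C=T} (D) contributes 0 new; branch {A=F, B=F} (C, D) contributes 4 new; branch {A=F, B=F, C=F} (D) contributes 0 new; branch {B=F} (A, C, D) contributes 4 new; branch {B=F} (A, C, D) contributes 0 new. Total: 12.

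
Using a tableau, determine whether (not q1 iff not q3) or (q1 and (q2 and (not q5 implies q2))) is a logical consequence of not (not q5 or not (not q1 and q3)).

Initial set: {not (not q5 or not (not q1 and q3)); not ((not q1 iff not q3) or (q1 and (q2 and (not q5 implies q2))))}.
not (not q5 or not (not q1 and q3)): α-rule — add not not q5, not not (not q1 and q3).
not ((not q1 iff not q3) or (q1 and (q2 and (not q5 implies q2)))): α-rule — add not (not q1 iff not q3), not (q1 and (q2 and (not q5 implies q2))).
not not (not q1 and q3): α-rule — add not q1, q3.
not (not q1 iff not q3): β-rule — branch into not q1, not not q3  //  not not q1, not q3.
  branch 1 (add not q1, not not q3):
    not (q1 and (q2 and (not q5 implies q2))): β-rule — branch into not q1  //  not (q2 and (not q5 implies q2)).
      branch 1.1 (add not q1):
        ○ open, literals {q1=0, q3=1, q5=1}.
      branch 1.2 (add not (q2 and (not q5 implies q2))):
        not (q2 and (not q5 implies q2)): β-rule — branch into not q2  //  not (not q5 implies q2).
          branch 1.2.1 (add not q2):
            ○ open, literals {q1=0, q2=0, q3=1, q5=1}.
          branch 1.2.2 (add not (not q5 implies q2)):
            not (not q5 implies q2): α-rule — add not q5, not q2.
            × closes — contains both q5 and not q5.
  branch 2 (add not not q1, not q3):
    × closes — contains both q1 and not q1.
2 branches closed, 2 open.
An open branch gives a countermodel: q1=0, q3=1, q5=1 (unmentioned atoms arbitrary); the premises hold there but the conclusion fails.

No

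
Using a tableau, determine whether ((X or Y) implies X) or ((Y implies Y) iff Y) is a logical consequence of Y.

Initial set: {Y; not (((X or Y) implies X) or ((Y implies Y) iff Y))}.
not (((X or Y) implies X) or ((Y implies Y) iff Y)): α-rule — add not ((X or Y) implies X), not ((Y implies Y) iff Y).
not ((X or Y) implies X): α-rule — add (X or Y), not X.
not ((Y implies Y) iff Y): β-rule — branch into (Y implies Y), not Y  //  not (Y implies Y), Y.
  branch 1 (add (Y implies Y), not Y):
    × closes — contains both Y and not Y.
  branch 2 (add not (Y implies Y), Y):
    not (Y implies Y): α-rule — add Y, not Y.
    × closes — contains both Y and not Y.
All 2 branches close.
Every branch closed, so the premises entail the conclusion.

Yes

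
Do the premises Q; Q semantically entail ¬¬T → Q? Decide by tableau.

Yes

Initial set: {Q; Q; ¬(¬¬T → Q)}.
¬(¬¬T → Q): α-rule — add ¬¬T, ¬Q.
× closes — contains both Q and ¬Q.
All 1 branch closes.
Every branch closed, so the premises entail the conclusion.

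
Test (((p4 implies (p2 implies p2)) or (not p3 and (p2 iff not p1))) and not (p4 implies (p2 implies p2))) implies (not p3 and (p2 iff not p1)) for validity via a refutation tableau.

Valid

Assume the negation and expand:
Initial set: {not ((((p4 implies (p2 implies p2)) or (not p3 and (p2 iff not p1))) and not (p4 implies (p2 implies p2))) implies (not p3 and (p2 iff not p1)))}.
not ((((p4 implies (p2 implies p2)) or (not p3 and (p2 iff not p1))) and not (p4 implies (p2 implies p2))) implies (not p3 and (p2 iff not p1))): α-rule — add (((p4 implies (p2 implies p2)) or (not p3 and (p2 iff not p1))) and not (p4 implies (p2 implies p2))), not (not p3 and (p2 iff not p1)).
(((p4 implies (p2 implies p2)) or (not p3 and (p2 iff not p1))) and not (p4 implies (p2 implies p2))): α-rule — add ((p4 implies (p2 implies p2)) or (not p3 and (p2 iff not p1))), not (p4 implies (p2 implies p2)).
not (p4 implies (p2 implies p2)): α-rule — add p4, not (p2 implies p2).
not (p2 implies p2): α-rule — add p2, not p2.
× closes — contains both p2 and not p2.
All 1 branch closes.
Every branch closed, so the negation is unsatisfiable and the formula is valid.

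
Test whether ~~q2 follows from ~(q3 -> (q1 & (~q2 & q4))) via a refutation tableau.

No

Initial set: {~(q3 -> (q1 & (~q2 & q4))); ~~~q2}.
~(q3 -> (q1 & (~q2 & q4))): α-rule — add q3, ~(q1 & (~q2 & q4)).
~~~q2: drop double negation, giving ~q2.
~(q1 & (~q2 & q4)): β-rule — branch into ~q1  //  ~(~q2 & q4).
  branch 1 (add ~q1):
    ○ open, literals {q1=false, q2=false, q3=true}.
  branch 2 (add ~(~q2 & q4)):
    ~(~q2 & q4): β-rule — branch into ~~q2  //  ~q4.
      branch 2.1 (add ~~q2):
        × closes — contains both q2 and ~q2.
      branch 2.2 (add ~q4):
        ○ open, literals {q2=false, q3=true, q4=false}.
1 branch closed, 2 open.
An open branch gives a countermodel: q1=false, q2=false, q3=true (unmentioned atoms arbitrary); the premises hold there but the conclusion fails.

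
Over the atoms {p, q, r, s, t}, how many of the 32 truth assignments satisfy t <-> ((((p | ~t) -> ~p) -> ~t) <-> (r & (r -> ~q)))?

20

Initial set: {(t <-> ((((p | ~t) -> ~p) -> ~t) <-> (r & (r -> ~q))))}.
(t <-> ((((p | ~t) -> ~p) -> ~t) <-> (r & (r -> ~q)))): β-rule — branch into t, ((((p | ~t) -> ~p) -> ~t) <-> (r & (r -> ~q)))  //  ~t, ~((((p | ~t) -> ~p) -> ~t) <-> (r & (r -> ~q))).
  branch 1 (add t, ((((p | ~t) -> ~p) -> ~t) <-> (r & (r -> ~q)))):
    ((((p | ~t) -> ~p) -> ~t) <-> (r & (r -> ~q))): β-rule — branch into (((p | ~t) -> ~p) -> ~t), (r & (r -> ~q))  //  ~(((p | ~t) -> ~p) -> ~t), ~(r & (r -> ~q)).
      branch 1.1 (add (((p | ~t) -> ~p) -> ~t), (r & (r -> ~q))):
        (r & (r -> ~q)): α-rule — add r, (r -> ~q).
        (((p | ~t) -> ~p) -> ~t): β-rule — branch into ~((p | ~t) -> ~p)  //  ~t.
          branch 1.1.1 (add ~((p | ~t) -> ~p)):
            ~((p | ~t) -> ~p): α-rule — add (p | ~t), ~~p.
            (r -> ~q): β-rule — branch into ~r  //  ~q.
              branch 1.1.1.1 (add ~r):
                × closes — contains both r and ~r.
              branch 1.1.1.2 (add ~q):
                (p | ~t): β-rule — branch into p  //  ~t.
                  branch 1.1.1.2.1 (add p):
                    ○ open, literals {p=1, q=0, r=1, t=1}.
                  branch 1.1.1.2.2 (add ~t):
                    × closes — contains both t and ~t.
          branch 1.1.2 (add ~t):
            × closes — contains both t and ~t.
      branch 1.2 (add ~(((p | ~t) -> ~p) -> ~t), ~(r & (r -> ~q))):
        ~(((p | ~t) -> ~p) -> ~t): α-rule — add ((p | ~t) -> ~p), ~~t.
        ~(r & (r -> ~q)): β-rule — branch into ~r  //  ~(r -> ~q).
          branch 1.2.1 (add ~r):
            ((p | ~t) -> ~p): β-rule — branch into ~(p | ~t)  //  ~p.
              branch 1.2.1.1 (add ~(p | ~t)):
                ~(p | ~t): α-rule — add ~p, ~~t.
                ○ open, literals {p=0, r=0, t=1}.
              branch 1.2.1.2 (add ~p):
                ○ open, literals {p=0, r=0, t=1}.
          branch 1.2.2 (add ~(r -> ~q)):
            ~(r -> ~q): α-rule — add r, ~~q.
            ((p | ~t) -> ~p): β-rule — branch into ~(p | ~t)  //  ~p.
              branch 1.2.2.1 (add ~(p | ~t)):
                ~(p | ~t): α-rule — add ~p, ~~t.
                ○ open, literals {p=0, q=1, r=1, t=1}.
              branch 1.2.2.2 (add ~p):
                ○ open, literals {p=0, q=1, r=1, t=1}.
  branch 2 (add ~t, ~((((p | ~t) -> ~p) -> ~t) <-> (r & (r -> ~q)))):
    ~((((p | ~t) -> ~p) -> ~t) <-> (r & (r -> ~q))): β-rule — branch into (((p | ~t) -> ~p) -> ~t), ~(r & (r -> ~q))  //  ~(((p | ~t) -> ~p) -> ~t), (r & (r -> ~q)).
      branch 2.1 (add (((p | ~t) -> ~p) -> ~t), ~(r & (r -> ~q))):
        (((p | ~t) -> ~p) -> ~t): β-rule — branch into ~((p | ~t) -> ~p)  //  ~t.
          branch 2.1.1 (add ~((p | ~t) -> ~p)):
            ~((p | ~t) -> ~p): α-rule — add (p | ~t), ~~p.
            ~(r & (r -> ~q)): β-rule — branch into ~r  //  ~(r -> ~q).
              branch 2.1.1.1 (add ~r):
                (p | ~t): β-rule — branch into p  //  ~t.
                  branch 2.1.1.1.1 (add p):
                    ○ open, literals {p=1, r=0, t=0}.
                  branch 2.1.1.1.2 (add ~t):
                    ○ open, literals {p=1, r=0, t=0}.
              branch 2.1.1.2 (add ~(r -> ~q)):
                ~(r -> ~q): α-rule — add r, ~~q.
                (p | ~t): β-rule — branch into p  //  ~t.
                  branch 2.1.1.2.1 (add p):
                    ○ open, literals {p=1, q=1, r=1, t=0}.
                  branch 2.1.1.2.2 (add ~t):
                    ○ open, literals {p=1, q=1, r=1, t=0}.
          branch 2.1.2 (add ~t):
            ~(r & (r -> ~q)): β-rule — branch into ~r  //  ~(r -> ~q).
              branch 2.1.2.1 (add ~r):
                ○ open, literals {r=0, t=0}.
              branch 2.1.2.2 (add ~(r -> ~q)):
                ~(r -> ~q): α-rule — add r, ~~q.
                ○ open, literals {q=1, r=1, t=0}.
      branch 2.2 (add ~(((p | ~t) -> ~p) -> ~t), (r & (r -> ~q))):
        ~(((p | ~t) -> ~p) -> ~t): α-rule — add ((p | ~t) -> ~p), ~~t.
        × closes — contains both t and ~t.
4 branches closed, 11 open.
Each open branch fixes some atoms; the unmentioned ones are free. Counting distinct full assignments: branch {p=1, q=0, r=1, t=1} (s) contributes 2 new; branch {p=0, r=0, t=1} (q, s) contributes 4 new; branch {p=0, r=0, t=1} (q, s) contributes 0 new; branch {p=0, q=1, r=1, t=1} (s) contributes 2 new; branch {p=0, q=1, r=1, t=1} (s) contributes 0 new; branch {p=1, r=0, t=0} (q, s) contributes 4 new; branch {p=1, r=0, t=0} (q, s) contributes 0 new; branch {p=1, q=1, r=1, t=0} (s) contributes 2 new; branch {p=1, q=1, r=1, t=0} (s) contributes 0 new; branch {r=0, t=0} (p, q, s) contributes 4 new; branch {q=1, r=1, t=0} (p, s) contributes 2 new. Total: 20.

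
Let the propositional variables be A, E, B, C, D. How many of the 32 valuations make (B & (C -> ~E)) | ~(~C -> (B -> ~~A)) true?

12

Initial set: {((B & (C -> ~E)) | ~(~C -> (B -> ~~A)))}.
((B & (C -> ~E)) | ~(~C -> (B -> ~~A))): β-rule — branch into (B & (C -> ~E))  //  ~(~C -> (B -> ~~A)).
  branch 1 (add (B & (C -> ~E))):
    (B & (C -> ~E)): α-rule — add B, (C -> ~E).
    (C -> ~E): β-rule — branch into ~C  //  ~E.
      branch 1.1 (add ~C):
        ○ open, literals {B=T, C=F}.
      branch 1.2 (add ~E):
        ○ open, literals {B=T, E=F}.
  branch 2 (add ~(~C -> (B -> ~~A))):
    ~(~C -> (B -> ~~A)): α-rule — add ~C, ~(B -> ~~A).
    ~(B -> ~~A): α-rule — add B, ~~~A.
    ~~~A: drop double negation, giving ~A.
    ○ open, literals {A=F, B=T, C=F}.
0 branches closed, 3 open.
Each open branch fixes some atoms; the unmentioned ones are free. Counting distinct full assignments: branch {B=T, C=F} (A, E, D) contributes 8 new; branch {B=T, E=F} (A, C, D) contributes 4 new; branch {A=F, B=T, C=F} (E, D) contributes 0 new. Total: 12.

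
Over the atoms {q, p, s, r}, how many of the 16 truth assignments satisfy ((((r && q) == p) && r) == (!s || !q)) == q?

10

Initial set: {T (((((r && q) == p) && r) == (!s || !q)) == q)}.
T (((((r && q) == p) && r) == (!s || !q)) == q): β-rule — branch into T ((((r && q) == p) && r) == (!s || !q)), T q  //  F ((((r && q) == p) && r) == (!s || !q)), F q.
  branch 1 (add T ((((r && q) == p) && r) == (!s || !q)), T q):
    T ((((r && q) == p) && r) == (!s || !q)): β-rule — branch into T (((r && q) == p) && r), T (!s || !q)  //  F (((r && q) == p) && r), F (!s || !q).
      branch 1.1 (add T (((r && q) == p) && r), T (!s || !q)):
        T (((r && q) == p) && r): α-rule — add T ((r && q) == p), T r.
        T (!s || !q): β-rule — branch into T !s  //  T !q.
          branch 1.1.1 (add T !s):
            T ((r && q) == p): β-rule — branch into T (r && q), T p  //  F (r && q), F p.
              branch 1.1.1.1 (add T (r && q), T p):
                T (r && q): α-rule — add T r, T q.
                ○ open, literals {p=T, q=T, r=T, s=F}.
              branch 1.1.1.2 (add F (r && q), F p):
                F (r && q): β-rule — branch into F r  //  F q.
                  branch 1.1.1.2.1 (add F r):
                    × closes — contains both r and !r.
                  branch 1.1.1.2.2 (add F q):
                    × closes — contains both q and !q.
          branch 1.1.2 (add T !q):
            × closes — contains both q and !q.
      branch 1.2 (add F (((r && q) == p) && r), F (!s || !q)):
        F (!s || !q): α-rule — add F !s, F !q.
        F (((r && q) == p) && r): β-rule — branch into F ((r && q) == p)  //  F r.
          branch 1.2.1 (add F ((r && q) == p)):
            F ((r && q) == p): β-rule — branch into T (r && q), F p  //  F (r && q), T p.
              branch 1.2.1.1 (add T (r && q), F p):
                T (r && q): α-rule — add T r, T q.
                ○ open, literals {p=F, q=T, r=T, s=T}.
              branch 1.2.1.2 (add F (r && q), T p):
                F (r && q): β-rule — branch into F r  //  F q.
                  branch 1.2.1.2.1 (add F r):
                    ○ open, literals {p=T, q=T, r=F, s=T}.
                  branch 1.2.1.2.2 (add F q):
                    × closes — contains both q and !q.
          branch 1.2.2 (add F r):
            ○ open, literals {q=T, r=F, s=T}.
  branch 2 (add F ((((r && q) == p) && r) == (!s || !q)), F q):
    F ((((r && q) == p) && r) == (!s || !q)): β-rule — branch into T (((r && q) == p) && r), F (!s || !q)  //  F (((r && q) == p) && r), T (!s || !q).
      branch 2.1 (add T (((r && q) == p) && r), F (!s || !q)):
        T (((r && q) == p) && r): α-rule — add T ((r && q) == p), T r.
        F (!s || !q): α-rule — add F !s, F !q.
        × closes — contains both q and !q.
      branch 2.2 (add F (((r && q) == p) && r), T (!s || !q)):
        F (((r && q) == p) && r): β-rule — branch into F ((r && q) == p)  //  F r.
          branch 2.2.1 (add F ((r && q) == p)):
            T (!s || !q): β-rule — branch into T !s  //  T !q.
              branch 2.2.1.1 (add T !s):
                F ((r && q) == p): β-rule — branch into T (r && q), F p  //  F (r && q), T p.
                  branch 2.2.1.1.1 (add T (r && q), F p):
                    T (r && q): α-rule — add T r, T q.
                    × closes — contains both q and !q.
                  branch 2.2.1.1.2 (add F (r && q), T p):
                    F (r && q): β-rule — branch into F r  //  F q.
                      branch 2.2.1.1.2.1 (add F r):
                        ○ open, literals {p=T, q=F, r=F, s=F}.
                      branch 2.2.1.1.2.2 (add F q):
                        ○ open, literals {p=T, q=F, s=F}.
              branch 2.2.1.2 (add T !q):
                F ((r && q) == p): β-rule — branch into T (r && q), F p  //  F (r && q), T p.
                  branch 2.2.1.2.1 (add T (r && q), F p):
                    T (r && q): α-rule — add T r, T q.
                    × closes — contains both q and !q.
                  branch 2.2.1.2.2 (add F (r && q), T p):
                    F (r && q): β-rule — branch into F r  //  F q.
                      branch 2.2.1.2.2.1 (add F r):
                        ○ open, literals {p=T, q=F, r=F}.
                      branch 2.2.1.2.2.2 (add F q):
                        ○ open, literals {p=T, q=F}.
          branch 2.2.2 (add F r):
            T (!s || !q): β-rule — branch into T !s  //  T !q.
              branch 2.2.2.1 (add T !s):
                ○ open, literals {q=F, r=F, s=F}.
              branch 2.2.2.2 (add T !q):
                ○ open, literals {q=F, r=F}.
7 branches closed, 10 open.
Each open branch fixes some atoms; the unmentioned ones are free. Counting distinct full assignments: branch {p=T, q=T, r=T, s=F} (none free) contributes 1 new; branch {p=F, q=T, r=T, s=T} (none free) contributes 1 new; branch {p=T, q=T, r=F, s=T} (none free) contributes 1 new; branch {q=T, r=F, s=T} (p) contributes 1 new; branch {p=T, q=F, r=F, s=F} (none free) contributes 1 new; branch {p=T, q=F, s=F} (r) contributes 1 new; branch {p=T, q=F, r=F} (s) contributes 1 new; branch {p=T, q=F} (s, r) contributes 1 new; branch {q=F, r=F, s=F} (p) contributes 1 new; branch {q=F, r=F} (p, s) contributes 1 new. Total: 10.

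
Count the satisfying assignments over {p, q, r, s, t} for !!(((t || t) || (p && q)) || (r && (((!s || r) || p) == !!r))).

26

Initial set: {!!(((t || t) || (p && q)) || (r && (((!s || r) || p) == !!r)))}.
!!(((t || t) || (p && q)) || (r && (((!s || r) || p) == !!r))): drop double negation, giving (((t || t) || (p && q)) || (r && (((!s || r) || p) == !!r))).
(((t || t) || (p && q)) || (r && (((!s || r) || p) == !!r))): β-rule — branch into ((t || t) || (p && q))  //  (r && (((!s || r) || p) == !!r)).
  branch 1 (add ((t || t) || (p && q))):
    ((t || t) || (p && q)): β-rule — branch into (t || t)  //  (p && q).
      branch 1.1 (add (t || t)):
        (t || t): β-rule — branch into t  //  t.
          branch 1.1.1 (add t):
            ○ open, literals {t=1}.
          branch 1.1.2 (add t):
            ○ open, literals {t=1}.
      branch 1.2 (add (p && q)):
        (p && q): α-rule — add p, q.
        ○ open, literals {p=1, q=1}.
  branch 2 (add (r && (((!s || r) || p) == !!r))):
    (r && (((!s || r) || p) == !!r)): α-rule — add r, (((!s || r) || p) == !!r).
    (((!s || r) || p) == !!r): β-rule — branch into ((!s || r) || p), !!r  //  !((!s || r) || p), !!!r.
      branch 2.1 (add ((!s || r) || p), !!r):
        !!r: drop double negation, giving r.
        ((!s || r) || p): β-rule — branch into (!s || r)  //  p.
          branch 2.1.1 (add (!s || r)):
            (!s || r): β-rule — branch into !s  //  r.
              branch 2.1.1.1 (add !s):
                ○ open, literals {r=1, s=0}.
              branch 2.1.1.2 (add r):
                ○ open, literals {r=1}.
          branch 2.1.2 (add p):
            ○ open, literals {p=1, r=1}.
      branch 2.2 (add !((!s || r) || p), !!!r):
        !((!s || r) || p): α-rule — add !(!s || r), !p.
        !!!r: drop double negation, giving !r.
        × closes — contains both r and !r.
1 branch closed, 6 open.
Each open branch fixes some atoms; the unmentioned ones are free. Counting distinct full assignments: branch {t=1} (p, q, r, s) contributes 16 new; branch {t=1} (p, q, r, s) contributes 0 new; branch {p=1, q=1} (r, s, t) contributes 4 new; branch {r=1, s=0} (p, q, t) contributes 3 new; branch {r=1} (p, q, s, t) contributes 3 new; branch {p=1, r=1} (q, s, t) contributes 0 new. Total: 26.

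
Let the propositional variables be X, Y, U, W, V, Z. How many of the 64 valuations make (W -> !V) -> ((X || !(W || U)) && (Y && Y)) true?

Initial set: {((W -> !V) -> ((X || !(W || U)) && (Y && Y)))}.
((W -> !V) -> ((X || !(W || U)) && (Y && Y))): β-rule — branch into !(W -> !V)  //  ((X || !(W || U)) && (Y && Y)).
  branch 1 (add !(W -> !V)):
    !(W -> !V): α-rule — add W, !!V.
    ○ open, literals {V=T, W=T}.
  branch 2 (add ((X || !(W || U)) && (Y && Y))):
    ((X || !(W || U)) && (Y && Y)): α-rule — add (X || !(W || U)), (Y && Y).
    (Y && Y): α-rule — add Y, Y.
    (X || !(W || U)): β-rule — branch into X  //  !(W || U).
      branch 2.1 (add X):
        ○ open, literals {X=T, Y=T}.
      branch 2.2 (add !(W || U)):
        !(W || U): α-rule — add !W, !U.
        ○ open, literals {U=F, W=F, Y=T}.
0 branches closed, 3 open.
Each open branch fixes some atoms; the unmentioned ones are free. Counting distinct full assignments: branch {V=T, W=T} (X, Y, U, Z) contributes 16 new; branch {X=T, Y=T} (U, W, V, Z) contributes 12 new; branch {U=F, W=F, Y=T} (X, V, Z) contributes 4 new. Total: 32.

32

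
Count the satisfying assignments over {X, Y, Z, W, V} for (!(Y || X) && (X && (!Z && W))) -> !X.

Initial set: {((!(Y || X) && (X && (!Z && W))) -> !X)}.
((!(Y || X) && (X && (!Z && W))) -> !X): β-rule — branch into !(!(Y || X) && (X && (!Z && W)))  //  !X.
  branch 1 (add !(!(Y || X) && (X && (!Z && W)))):
    !(!(Y || X) && (X && (!Z && W))): β-rule — branch into !!(Y || X)  //  !(X && (!Z && W)).
      branch 1.1 (add !!(Y || X)):
        !!(Y || X): β-rule — branch into Y  //  X.
          branch 1.1.1 (add Y):
            ○ open, literals {Y=true}.
          branch 1.1.2 (add X):
            ○ open, literals {X=true}.
      branch 1.2 (add !(X && (!Z && W))):
        !(X && (!Z && W)): β-rule — branch into !X  //  !(!Z && W).
          branch 1.2.1 (add !X):
            ○ open, literals {X=false}.
          branch 1.2.2 (add !(!Z && W)):
            !(!Z && W): β-rule — branch into !!Z  //  !W.
              branch 1.2.2.1 (add !!Z):
                ○ open, literals {Z=true}.
              branch 1.2.2.2 (add !W):
                ○ open, literals {W=false}.
  branch 2 (add !X):
    ○ open, literals {X=false}.
0 branches closed, 6 open.
Each open branch fixes some atoms; the unmentioned ones are free. Counting distinct full assignments: branch {Y=true} (X, Z, W, V) contributes 16 new; branch {X=true} (Y, Z, W, V) contributes 8 new; branch {X=false} (Y, Z, W, V) contributes 8 new; branch {Z=true} (X, Y, W, V) contributes 0 new; branch {W=false} (X, Y, Z, V) contributes 0 new; branch {X=false} (Y, Z, W, V) contributes 0 new. Total: 32.

32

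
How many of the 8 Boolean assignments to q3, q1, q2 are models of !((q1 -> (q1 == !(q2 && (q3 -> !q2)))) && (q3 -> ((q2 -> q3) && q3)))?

1

Initial set: {!((q1 -> (q1 == !(q2 && (q3 -> !q2)))) && (q3 -> ((q2 -> q3) && q3)))}.
!((q1 -> (q1 == !(q2 && (q3 -> !q2)))) && (q3 -> ((q2 -> q3) && q3))): β-rule — branch into !(q1 -> (q1 == !(q2 && (q3 -> !q2))))  //  !(q3 -> ((q2 -> q3) && q3)).
  branch 1 (add !(q1 -> (q1 == !(q2 && (q3 -> !q2))))):
    !(q1 -> (q1 == !(q2 && (q3 -> !q2)))): α-rule — add q1, !(q1 == !(q2 && (q3 -> !q2))).
    !(q1 == !(q2 && (q3 -> !q2))): β-rule — branch into q1, !!(q2 && (q3 -> !q2))  //  !q1, !(q2 && (q3 -> !q2)).
      branch 1.1 (add q1, !!(q2 && (q3 -> !q2))):
        !!(q2 && (q3 -> !q2)): α-rule — add q2, (q3 -> !q2).
        (q3 -> !q2): β-rule — branch into !q3  //  !q2.
          branch 1.1.1 (add !q3):
            ○ open, literals {q1=1, q2=1, q3=0}.
          branch 1.1.2 (add !q2):
            × closes — contains both q2 and !q2.
      branch 1.2 (add !q1, !(q2 && (q3 -> !q2))):
        × closes — contains both q1 and !q1.
  branch 2 (add !(q3 -> ((q2 -> q3) && q3))):
    !(q3 -> ((q2 -> q3) && q3)): α-rule — add q3, !((q2 -> q3) && q3).
    !((q2 -> q3) && q3): β-rule — branch into !(q2 -> q3)  //  !q3.
      branch 2.1 (add !(q2 -> q3)):
        !(q2 -> q3): α-rule — add q2, !q3.
        × closes — contains both q3 and !q3.
      branch 2.2 (add !q3):
        × closes — contains both q3 and !q3.
4 branches closed, 1 open.
Each open branch fixes some atoms; the unmentioned ones are free. Counting distinct full assignments: branch {q1=1, q2=1, q3=0} (none free) contributes 1 new. Total: 1.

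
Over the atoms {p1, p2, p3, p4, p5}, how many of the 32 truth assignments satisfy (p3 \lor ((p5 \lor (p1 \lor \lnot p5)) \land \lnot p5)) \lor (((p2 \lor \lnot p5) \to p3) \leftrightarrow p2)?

24

Initial set: {((p3 \lor ((p5 \lor (p1 \lor \lnot p5)) \land \lnot p5)) \lor (((p2 \lor \lnot p5) \to p3) \leftrightarrow p2))}.
((p3 \lor ((p5 \lor (p1 \lor \lnot p5)) \land \lnot p5)) \lor (((p2 \lor \lnot p5) \to p3) \leftrightarrow p2)): β-rule — branch into (p3 \lor ((p5 \lor (p1 \lor \lnot p5)) \land \lnot p5))  //  (((p2 \lor \lnot p5) \to p3) \leftrightarrow p2).
  branch 1 (add (p3 \lor ((p5 \lor (p1 \lor \lnot p5)) \land \lnot p5))):
    (p3 \lor ((p5 \lor (p1 \lor \lnot p5)) \land \lnot p5)): β-rule — branch into p3  //  ((p5 \lor (p1 \lor \lnot p5)) \land \lnot p5).
      branch 1.1 (add p3):
        ○ open, literals {p3=true}.
      branch 1.2 (add ((p5 \lor (p1 \lor \lnot p5)) \land \lnot p5)):
        ((p5 \lor (p1 \lor \lnot p5)) \land \lnot p5): α-rule — add (p5 \lor (p1 \lor \lnot p5)), \lnot p5.
        (p5 \lor (p1 \lor \lnot p5)): β-rule — branch into p5  //  (p1 \lor \lnot p5).
          branch 1.2.1 (add p5):
            × closes — contains both p5 and \lnot p5.
          branch 1.2.2 (add (p1 \lor \lnot p5)):
            (p1 \lor \lnot p5): β-rule — branch into p1  //  \lnot p5.
              branch 1.2.2.1 (add p1):
                ○ open, literals {p1=true, p5=false}.
              branch 1.2.2.2 (add \lnot p5):
                ○ open, literals {p5=false}.
  branch 2 (add (((p2 \lor \lnot p5) \to p3) \leftrightarrow p2)):
    (((p2 \lor \lnot p5) \to p3) \leftrightarrow p2): β-rule — branch into ((p2 \lor \lnot p5) \to p3), p2  //  \lnot ((p2 \lor \lnot p5) \to p3), \lnot p2.
      branch 2.1 (add ((p2 \lor \lnot p5) \to p3), p2):
        ((p2 \lor \lnot p5) \to p3): β-rule — branch into \lnot (p2 \lor \lnot p5)  //  p3.
          branch 2.1.1 (add \lnot (p2 \lor \lnot p5)):
            \lnot (p2 \lor \lnot p5): α-rule — add \lnot p2, \lnot \lnot p5.
            × closes — contains both p2 and \lnot p2.
          branch 2.1.2 (add p3):
            ○ open, literals {p2=true, p3=true}.
      branch 2.2 (add \lnot ((p2 \lor \lnot p5) \to p3), \lnot p2):
        \lnot ((p2 \lor \lnot p5) \to p3): α-rule — add (p2 \lor \lnot p5), \lnot p3.
        (p2 \lor \lnot p5): β-rule — branch into p2  //  \lnot p5.
          branch 2.2.1 (add p2):
            × closes — contains both p2 and \lnot p2.
          branch 2.2.2 (add \lnot p5):
            ○ open, literals {p2=false, p3=false, p5=false}.
3 branches closed, 5 open.
Each open branch fixes some atoms; the unmentioned ones are free. Counting distinct full assignments: branch {p3=true} (p1, p2, p4, p5) contributes 16 new; branch {p1=true, p5=false} (p2, p3, p4) contributes 4 new; branch {p5=false} (p1, p2, p3, p4) contributes 4 new; branch {p2=true, p3=true} (p1, p4, p5) contributes 0 new; branch {p2=false, p3=false, p5=false} (p1, p4) contributes 0 new. Total: 24.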